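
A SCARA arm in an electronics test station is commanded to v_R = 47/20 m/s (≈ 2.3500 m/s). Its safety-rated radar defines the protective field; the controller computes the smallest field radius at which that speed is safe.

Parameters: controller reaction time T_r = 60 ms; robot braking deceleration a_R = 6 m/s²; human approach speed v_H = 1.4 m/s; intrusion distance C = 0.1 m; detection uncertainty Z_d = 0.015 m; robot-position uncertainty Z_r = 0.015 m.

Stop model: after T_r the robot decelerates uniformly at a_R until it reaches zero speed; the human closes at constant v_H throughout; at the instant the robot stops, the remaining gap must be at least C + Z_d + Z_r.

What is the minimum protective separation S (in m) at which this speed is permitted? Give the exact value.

stop time T_s = (47/20)/6 = 0.3917 s
reaction-phase robot travel = 2.3500·0.0600 = 0.1410 m
robot under decel: 2.3500²/(2·6.0000) = 0.4602 m
human over T_r+T_s: 1.4000·(0.0600+0.3917) = 0.6323 m
C+Z_d+Z_r = 0.1000+0.0150+0.0150 = 0.1300 m
S_min ≈ 0.1410+0.4602+0.6323+0.1300  ⇒  S_min = 1309/960 m

S_min = 1309/960 m = 1.3635 m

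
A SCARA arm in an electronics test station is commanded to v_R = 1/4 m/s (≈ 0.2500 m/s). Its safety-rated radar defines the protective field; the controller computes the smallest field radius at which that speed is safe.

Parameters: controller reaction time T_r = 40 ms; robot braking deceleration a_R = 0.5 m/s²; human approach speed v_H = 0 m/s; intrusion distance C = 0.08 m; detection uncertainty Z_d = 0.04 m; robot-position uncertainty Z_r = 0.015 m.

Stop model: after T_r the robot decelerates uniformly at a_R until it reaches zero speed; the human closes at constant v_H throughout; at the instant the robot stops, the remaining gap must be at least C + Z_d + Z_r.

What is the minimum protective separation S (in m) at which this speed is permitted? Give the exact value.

S_min = 83/400 m = 0.2075 m

braking lasts T_s = (1/4)/(1/2) = 0.5000 s
robot in T_r: 0.2500·0.0400 = 0.0100 m
robot covers 0.2500·0.5000 − ½·0.5000·0.5000² = 0.0625 m while stopping
human over T_r+T_s: 0.0000·(0.0400+0.5000) = 0.0000 m
margins: 0.0800+0.0400+0.0150 = 0.1350 m
S_min ≈ 0.0100+0.0625+0.0000+0.1350  ⇒  S_min = 83/400 m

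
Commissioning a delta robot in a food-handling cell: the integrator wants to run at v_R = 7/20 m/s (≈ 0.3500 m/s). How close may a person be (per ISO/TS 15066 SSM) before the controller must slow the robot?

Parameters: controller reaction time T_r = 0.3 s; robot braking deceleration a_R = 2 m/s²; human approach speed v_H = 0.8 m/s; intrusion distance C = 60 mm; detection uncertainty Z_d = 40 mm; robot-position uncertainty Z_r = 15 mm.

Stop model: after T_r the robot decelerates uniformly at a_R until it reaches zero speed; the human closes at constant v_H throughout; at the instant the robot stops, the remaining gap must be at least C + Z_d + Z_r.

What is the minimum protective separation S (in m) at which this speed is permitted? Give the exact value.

S_min = 1009/1600 m = 0.6306 m

braking lasts T_s = (7/20)/2 = 0.1750 s
reaction-phase robot travel = 0.3500·0.3000 = 0.1050 m
braking distance = 0.3500²/(2·2.0000) = 0.0306 m
person approaches 0.8000·(0.3000+0.1750) = 0.3800 m
margins: 0.0600+0.0400+0.0150 = 0.1150 m
S_min ≈ 0.1050+0.0306+0.3800+0.1150  ⇒  S_min = 1009/1600 m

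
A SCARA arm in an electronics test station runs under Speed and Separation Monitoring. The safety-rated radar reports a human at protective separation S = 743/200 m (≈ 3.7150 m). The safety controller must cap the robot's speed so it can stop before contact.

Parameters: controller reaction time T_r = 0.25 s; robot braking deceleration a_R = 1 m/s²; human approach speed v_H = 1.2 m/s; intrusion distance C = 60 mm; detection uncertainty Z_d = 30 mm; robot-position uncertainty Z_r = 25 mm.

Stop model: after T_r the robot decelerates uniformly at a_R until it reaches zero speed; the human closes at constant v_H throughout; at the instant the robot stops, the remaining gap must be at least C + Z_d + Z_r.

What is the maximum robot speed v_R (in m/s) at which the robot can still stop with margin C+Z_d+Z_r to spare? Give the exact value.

v_R_max = 3/2 m/s = 1.5000 m/s

quadratic (1/2)·v² + (29/20)·v + (-33/10) = 0
  disc = (29/20)² − 4·(1/2)·(-33/10) = 3481/400 ; √disc = 59/20
  v_R = (−(29/20) + 59/20) / (2·(1/2)) = 3/2 m/s
check:
braking lasts T_s = (3/2)/1 = 1.5000 s
robot covers v_R·T_r = 1.5000·0.2500 = 0.3750 m before braking
robot covers 1.5000·1.5000 − ½·1.0000·1.5000² = 1.1250 m while stopping
person approaches 1.2000·(0.2500+1.5000) = 2.1000 m
residual clearance needed = 0.0600+0.0300+0.0250 = 0.1150 m
sum ≈ 0.3750+1.1250+2.1000+0.1150 ≈ 3.7150 m = S ✓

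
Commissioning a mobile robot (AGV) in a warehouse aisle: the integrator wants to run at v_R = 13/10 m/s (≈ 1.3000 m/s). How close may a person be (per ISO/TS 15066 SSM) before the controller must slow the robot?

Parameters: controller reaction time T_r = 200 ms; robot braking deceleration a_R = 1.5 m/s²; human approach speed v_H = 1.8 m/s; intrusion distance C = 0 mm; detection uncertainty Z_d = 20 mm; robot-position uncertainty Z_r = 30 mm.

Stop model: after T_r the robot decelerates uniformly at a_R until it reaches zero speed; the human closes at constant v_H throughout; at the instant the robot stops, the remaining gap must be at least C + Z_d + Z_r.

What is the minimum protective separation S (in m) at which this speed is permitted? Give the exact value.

S_min = 419/150 m = 2.7933 m

T_s = v_R/a_R = (13/10)/(3/2) = 0.8667 s
robot in T_r: 1.3000·0.2000 = 0.2600 m
robot under decel: 1.3000²/(2·1.5000) = 0.5633 m
human closes 1.8000·1.0667 = 1.9200 m
C+Z_d+Z_r = 0.0000+0.0200+0.0300 = 0.0500 m
S_min ≈ 0.2600+0.5633+1.9200+0.0500  ⇒  S_min = 419/150 m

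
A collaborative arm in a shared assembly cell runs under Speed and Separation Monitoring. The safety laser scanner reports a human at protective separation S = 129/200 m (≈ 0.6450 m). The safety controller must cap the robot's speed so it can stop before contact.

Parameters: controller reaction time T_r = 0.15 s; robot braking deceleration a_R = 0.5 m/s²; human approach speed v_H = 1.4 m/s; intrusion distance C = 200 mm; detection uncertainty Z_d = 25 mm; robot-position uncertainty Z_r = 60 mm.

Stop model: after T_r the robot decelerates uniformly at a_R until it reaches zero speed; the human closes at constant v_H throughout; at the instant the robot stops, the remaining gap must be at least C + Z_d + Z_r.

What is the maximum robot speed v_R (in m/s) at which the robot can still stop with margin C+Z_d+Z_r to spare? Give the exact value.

collect terms ⇒ (1)·v_R² + (59/20)·v_R + (-3/20) = 0
  disc = (59/20)² − 4·(1)·(-3/20) = 3721/400 ; √disc = 61/20
  v_R = (−(59/20) + 61/20) / (2·(1)) = 1/20 m/s
check:
stop time T_s = (1/20)/(1/2) = 0.1000 s
robot covers v_R·T_r = 0.0500·0.1500 = 0.0075 m before braking
braking distance = 0.0500²/(2·0.5000) = 0.0025 m
human over T_r+T_s: 1.4000·(0.1500+0.1000) = 0.3500 m
margins: 0.2000+0.0250+0.0600 = 0.2850 m
sum ≈ 0.0075+0.0025+0.3500+0.2850 ≈ 0.6450 m = S ✓

v_R_max = 1/20 m/s = 0.0500 m/s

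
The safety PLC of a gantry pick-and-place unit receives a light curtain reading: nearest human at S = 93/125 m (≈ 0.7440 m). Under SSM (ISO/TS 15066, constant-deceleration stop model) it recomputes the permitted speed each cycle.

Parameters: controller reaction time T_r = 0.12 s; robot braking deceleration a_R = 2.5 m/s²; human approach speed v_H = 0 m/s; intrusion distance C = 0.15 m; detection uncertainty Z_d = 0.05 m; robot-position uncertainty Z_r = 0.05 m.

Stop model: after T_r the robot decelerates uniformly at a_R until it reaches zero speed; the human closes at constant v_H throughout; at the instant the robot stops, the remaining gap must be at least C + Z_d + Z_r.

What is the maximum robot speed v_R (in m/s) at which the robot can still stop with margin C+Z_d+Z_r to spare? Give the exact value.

collect terms ⇒ (1/5)·v_R² + (3/25)·v_R + (-247/500) = 0
  disc = (3/25)² − 4·(1/5)·(-247/500) = 256/625 ; √disc = 16/25
  v_R = (−(3/25) + 16/25) / (2·(1/5)) = 13/10 m/s
check:
T_s = v_R/a_R = (13/10)/(5/2) = 0.5200 s
robot in T_r: 1.3000·0.1200 = 0.1560 m
robot covers 1.3000·0.5200 − ½·2.5000·0.5200² = 0.3380 m while stopping
human over T_r+T_s: 0.0000·(0.1200+0.5200) = 0.0000 m
residual clearance needed = 0.1500+0.0500+0.0500 = 0.2500 m
sum ≈ 0.1560+0.3380+0.0000+0.2500 ≈ 0.7440 m = S ✓

v_R_max = 13/10 m/s = 1.3000 m/s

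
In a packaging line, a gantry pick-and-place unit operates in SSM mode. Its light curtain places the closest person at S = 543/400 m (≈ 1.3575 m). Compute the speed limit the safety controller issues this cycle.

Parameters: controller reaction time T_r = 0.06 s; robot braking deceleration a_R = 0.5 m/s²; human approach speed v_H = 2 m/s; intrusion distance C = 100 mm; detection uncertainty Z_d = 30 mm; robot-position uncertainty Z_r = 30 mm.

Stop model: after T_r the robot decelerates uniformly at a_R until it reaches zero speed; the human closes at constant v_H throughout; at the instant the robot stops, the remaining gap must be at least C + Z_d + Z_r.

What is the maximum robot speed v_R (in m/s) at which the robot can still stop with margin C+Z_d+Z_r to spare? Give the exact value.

collect terms ⇒ (1)·v_R² + (203/50)·v_R + (-431/400) = 0
  disc = (203/50)² − 4·(1)·(-431/400) = 12996/625 ; √disc = 114/25
  v_R = (−(203/50) + 114/25) / (2·(1)) = 1/4 m/s
check:
T_s = v_R/a_R = (1/4)/(1/2) = 0.5000 s
robot covers v_R·T_r = 0.2500·0.0600 = 0.0150 m before braking
robot under decel: 0.2500²/(2·0.5000) = 0.0625 m
person approaches 2.0000·(0.0600+0.5000) = 1.1200 m
margins: 0.1000+0.0300+0.0300 = 0.1600 m
sum ≈ 0.0150+0.0625+1.1200+0.1600 ≈ 1.3575 m = S ✓

v_R_max = 1/4 m/s = 0.2500 m/s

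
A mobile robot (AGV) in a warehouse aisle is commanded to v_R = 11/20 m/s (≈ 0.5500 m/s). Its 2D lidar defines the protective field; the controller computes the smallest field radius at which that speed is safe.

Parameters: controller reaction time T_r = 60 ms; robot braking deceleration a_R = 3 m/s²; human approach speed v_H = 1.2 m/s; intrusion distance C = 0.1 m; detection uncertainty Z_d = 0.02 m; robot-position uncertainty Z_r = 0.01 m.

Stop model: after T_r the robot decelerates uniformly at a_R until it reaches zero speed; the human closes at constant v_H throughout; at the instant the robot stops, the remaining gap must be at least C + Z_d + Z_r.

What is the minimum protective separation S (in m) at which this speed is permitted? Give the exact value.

braking lasts T_s = (11/20)/3 = 0.1833 s
robot in T_r: 0.5500·0.0600 = 0.0330 m
robot covers 0.5500·0.1833 − ½·3.0000·0.1833² = 0.0504 m while stopping
human closes 1.2000·0.2433 = 0.2920 m
C+Z_d+Z_r = 0.1000+0.0200+0.0100 = 0.1300 m
S_min ≈ 0.0330+0.0504+0.2920+0.1300  ⇒  S_min = 1213/2400 m

S_min = 1213/2400 m = 0.5054 m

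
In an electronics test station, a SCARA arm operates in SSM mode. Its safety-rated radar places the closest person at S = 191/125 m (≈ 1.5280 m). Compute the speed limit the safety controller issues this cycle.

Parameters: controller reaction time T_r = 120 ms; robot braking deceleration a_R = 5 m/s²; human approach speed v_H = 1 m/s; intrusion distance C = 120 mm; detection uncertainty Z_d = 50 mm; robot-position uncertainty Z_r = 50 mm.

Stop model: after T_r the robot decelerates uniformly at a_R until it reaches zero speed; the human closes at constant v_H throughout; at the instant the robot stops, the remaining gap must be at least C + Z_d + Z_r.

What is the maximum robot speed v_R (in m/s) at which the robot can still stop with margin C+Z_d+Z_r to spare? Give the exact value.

v_R_max = 11/5 m/s = 2.2000 m/s

at the boundary: (1/10)·v² + (8/25)·v + (-297/250) = 0
  disc = (8/25)² − 4·(1/10)·(-297/250) = 361/625 ; √disc = 19/25
  v_R = (−(8/25) + 19/25) / (2·(1/10)) = 11/5 m/s
check:
stop time T_s = (11/5)/5 = 0.4400 s
robot covers v_R·T_r = 2.2000·0.1200 = 0.2640 m before braking
robot covers 2.2000·0.4400 − ½·5.0000·0.4400² = 0.4840 m while stopping
human over T_r+T_s: 1.0000·(0.1200+0.4400) = 0.5600 m
C+Z_d+Z_r = 0.1200+0.0500+0.0500 = 0.2200 m
sum ≈ 0.2640+0.4840+0.5600+0.2200 ≈ 1.5280 m = S ✓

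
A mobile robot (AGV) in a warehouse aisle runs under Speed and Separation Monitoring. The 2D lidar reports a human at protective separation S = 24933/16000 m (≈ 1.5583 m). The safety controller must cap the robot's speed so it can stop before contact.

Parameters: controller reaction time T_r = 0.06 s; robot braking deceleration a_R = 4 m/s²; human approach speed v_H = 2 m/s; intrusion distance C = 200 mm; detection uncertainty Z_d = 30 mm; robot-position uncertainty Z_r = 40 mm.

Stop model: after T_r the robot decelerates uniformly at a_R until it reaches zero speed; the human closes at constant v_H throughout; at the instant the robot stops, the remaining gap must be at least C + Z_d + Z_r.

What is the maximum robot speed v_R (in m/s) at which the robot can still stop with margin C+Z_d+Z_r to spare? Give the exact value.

quadratic (1/8)·v² + (14/25)·v + (-18693/16000) = 0
  disc = (14/25)² − 4·(1/8)·(-18693/16000) = 143641/160000 ; √disc = 379/400
  v_R = (−(14/25) + 379/400) / (2·(1/8)) = 31/20 m/s
check:
stop time T_s = (31/20)/4 = 0.3875 s
robot covers v_R·T_r = 1.5500·0.0600 = 0.0930 m before braking
robot covers 1.5500·0.3875 − ½·4.0000·0.3875² = 0.3003 m while stopping
human closes 2.0000·0.4475 = 0.8950 m
margins: 0.2000+0.0300+0.0400 = 0.2700 m
sum ≈ 0.0930+0.3003+0.8950+0.2700 ≈ 1.5583 m = S ✓

v_R_max = 31/20 m/s = 1.5500 m/s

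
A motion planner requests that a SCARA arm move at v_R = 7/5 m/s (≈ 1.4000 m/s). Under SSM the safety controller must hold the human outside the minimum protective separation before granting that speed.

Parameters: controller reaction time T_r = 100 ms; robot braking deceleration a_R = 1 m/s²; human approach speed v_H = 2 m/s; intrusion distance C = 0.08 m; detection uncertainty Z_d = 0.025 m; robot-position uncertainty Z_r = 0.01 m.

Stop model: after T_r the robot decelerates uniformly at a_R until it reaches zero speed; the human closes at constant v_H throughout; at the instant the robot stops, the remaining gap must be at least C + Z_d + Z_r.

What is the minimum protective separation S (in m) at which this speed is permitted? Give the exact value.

S_min = 847/200 m = 4.2350 m

braking lasts T_s = (7/5)/1 = 1.4000 s
robot covers v_R·T_r = 1.4000·0.1000 = 0.1400 m before braking
robot under decel: 1.4000²/(2·1.0000) = 0.9800 m
human closes 2.0000·1.5000 = 3.0000 m
residual clearance needed = 0.0800+0.0250+0.0100 = 0.1150 m
S_min ≈ 0.1400+0.9800+3.0000+0.1150  ⇒  S_min = 847/200 m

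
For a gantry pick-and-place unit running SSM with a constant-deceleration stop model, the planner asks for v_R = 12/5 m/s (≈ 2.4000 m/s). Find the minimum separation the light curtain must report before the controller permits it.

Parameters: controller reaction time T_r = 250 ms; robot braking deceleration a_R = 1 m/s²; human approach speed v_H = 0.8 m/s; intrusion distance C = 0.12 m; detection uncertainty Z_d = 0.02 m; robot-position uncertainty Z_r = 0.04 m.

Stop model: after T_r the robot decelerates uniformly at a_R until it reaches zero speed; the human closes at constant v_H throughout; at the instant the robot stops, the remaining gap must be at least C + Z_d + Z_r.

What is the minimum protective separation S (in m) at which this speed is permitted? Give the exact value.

S_min = 289/50 m = 5.7800 m

stop time T_s = (12/5)/1 = 2.4000 s
robot in T_r: 2.4000·0.2500 = 0.6000 m
braking distance = 2.4000²/(2·1.0000) = 2.8800 m
person approaches 0.8000·(0.2500+2.4000) = 2.1200 m
C+Z_d+Z_r = 0.1200+0.0200+0.0400 = 0.1800 m
S_min ≈ 0.6000+2.8800+2.1200+0.1800  ⇒  S_min = 289/50 m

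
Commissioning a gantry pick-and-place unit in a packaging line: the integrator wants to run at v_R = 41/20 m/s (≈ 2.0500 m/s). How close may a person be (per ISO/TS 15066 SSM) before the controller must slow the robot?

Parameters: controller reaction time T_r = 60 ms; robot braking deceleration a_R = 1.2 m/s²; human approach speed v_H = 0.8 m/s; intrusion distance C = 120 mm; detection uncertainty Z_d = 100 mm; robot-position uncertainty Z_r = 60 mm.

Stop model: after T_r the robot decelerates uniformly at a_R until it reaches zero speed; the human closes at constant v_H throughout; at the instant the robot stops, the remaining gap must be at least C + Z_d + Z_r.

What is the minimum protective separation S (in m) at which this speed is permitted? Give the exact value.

braking lasts T_s = (41/20)/(6/5) = 1.7083 s
robot covers v_R·T_r = 2.0500·0.0600 = 0.1230 m before braking
robot covers 2.0500·1.7083 − ½·1.2000·1.7083² = 1.7510 m while stopping
person approaches 0.8000·(0.0600+1.7083) = 1.4147 m
residual clearance needed = 0.1200+0.1000+0.0600 = 0.2800 m
S_min ≈ 0.1230+1.7510+1.4147+0.2800  ⇒  S_min = 85649/24000 m

S_min = 85649/24000 m = 3.5687 m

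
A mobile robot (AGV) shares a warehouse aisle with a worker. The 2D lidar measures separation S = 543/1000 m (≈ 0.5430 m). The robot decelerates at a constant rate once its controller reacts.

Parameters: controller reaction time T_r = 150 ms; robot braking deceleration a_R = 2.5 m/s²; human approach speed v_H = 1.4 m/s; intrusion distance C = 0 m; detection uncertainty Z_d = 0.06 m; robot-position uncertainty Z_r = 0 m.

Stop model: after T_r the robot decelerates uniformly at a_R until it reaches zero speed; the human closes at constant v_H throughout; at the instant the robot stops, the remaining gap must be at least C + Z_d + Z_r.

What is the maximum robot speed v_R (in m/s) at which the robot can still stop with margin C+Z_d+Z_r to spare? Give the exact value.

v_R_max = 7/20 m/s = 0.3500 m/s

quadratic (1/5)·v² + (71/100)·v + (-273/1000) = 0
  disc = (71/100)² − 4·(1/5)·(-273/1000) = 289/400 ; √disc = 17/20
  v_R = (−(71/100) + 17/20) / (2·(1/5)) = 7/20 m/s
check:
T_s = v_R/a_R = (7/20)/(5/2) = 0.1400 s
robot covers v_R·T_r = 0.3500·0.1500 = 0.0525 m before braking
robot under decel: 0.3500²/(2·2.5000) = 0.0245 m
human over T_r+T_s: 1.4000·(0.1500+0.1400) = 0.4060 m
C+Z_d+Z_r = 0.0000+0.0600+0.0000 = 0.0600 m
sum ≈ 0.0525+0.0245+0.4060+0.0600 ≈ 0.5430 m = S ✓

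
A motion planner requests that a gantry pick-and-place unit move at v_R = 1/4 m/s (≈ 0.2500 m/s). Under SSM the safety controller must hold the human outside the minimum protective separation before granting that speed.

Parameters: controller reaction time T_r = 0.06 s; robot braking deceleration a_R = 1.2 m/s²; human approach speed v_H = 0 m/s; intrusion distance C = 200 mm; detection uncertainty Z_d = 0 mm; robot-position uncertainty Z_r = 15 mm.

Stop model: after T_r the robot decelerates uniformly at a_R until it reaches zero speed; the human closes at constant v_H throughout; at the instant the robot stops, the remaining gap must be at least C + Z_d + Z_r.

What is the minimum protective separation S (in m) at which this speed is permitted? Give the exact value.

T_s = v_R/a_R = (1/4)/(6/5) = 0.2083 s
reaction-phase robot travel = 0.2500·0.0600 = 0.0150 m
robot under decel: 0.2500²/(2·1.2000) = 0.0260 m
person approaches 0.0000·(0.0600+0.2083) = 0.0000 m
C+Z_d+Z_r = 0.2000+0.0000+0.0150 = 0.2150 m
S_min ≈ 0.0150+0.0260+0.0000+0.2150  ⇒  S_min = 1229/4800 m

S_min = 1229/4800 m = 0.2560 m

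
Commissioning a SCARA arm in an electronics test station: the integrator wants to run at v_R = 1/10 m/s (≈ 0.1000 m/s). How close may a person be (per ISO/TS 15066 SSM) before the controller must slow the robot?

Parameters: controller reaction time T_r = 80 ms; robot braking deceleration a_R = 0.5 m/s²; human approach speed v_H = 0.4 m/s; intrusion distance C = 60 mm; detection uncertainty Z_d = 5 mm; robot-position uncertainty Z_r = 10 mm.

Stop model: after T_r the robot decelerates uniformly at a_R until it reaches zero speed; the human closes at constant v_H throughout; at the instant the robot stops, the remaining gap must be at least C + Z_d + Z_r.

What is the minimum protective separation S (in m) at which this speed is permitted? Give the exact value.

stop time T_s = (1/10)/(1/2) = 0.2000 s
robot covers v_R·T_r = 0.1000·0.0800 = 0.0080 m before braking
robot under decel: 0.1000²/(2·0.5000) = 0.0100 m
human over T_r+T_s: 0.4000·(0.0800+0.2000) = 0.1120 m
margins: 0.0600+0.0050+0.0100 = 0.0750 m
S_min ≈ 0.0080+0.0100+0.1120+0.0750  ⇒  S_min = 41/200 m

S_min = 41/200 m = 0.2050 m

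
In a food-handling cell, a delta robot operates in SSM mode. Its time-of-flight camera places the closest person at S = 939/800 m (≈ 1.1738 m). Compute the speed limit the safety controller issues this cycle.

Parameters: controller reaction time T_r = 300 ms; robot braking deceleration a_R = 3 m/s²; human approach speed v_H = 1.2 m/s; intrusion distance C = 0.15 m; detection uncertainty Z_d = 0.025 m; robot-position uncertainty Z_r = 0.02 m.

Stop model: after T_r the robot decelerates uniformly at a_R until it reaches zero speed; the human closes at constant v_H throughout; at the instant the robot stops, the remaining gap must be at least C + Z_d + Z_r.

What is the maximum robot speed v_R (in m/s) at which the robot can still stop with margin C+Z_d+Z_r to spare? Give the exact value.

v_R_max = 3/4 m/s = 0.7500 m/s

quadratic (1/6)·v² + (7/10)·v + (-99/160) = 0
  disc = (7/10)² − 4·(1/6)·(-99/160) = 361/400 ; √disc = 19/20
  v_R = (−(7/10) + 19/20) / (2·(1/6)) = 3/4 m/s
check:
stop time T_s = (3/4)/3 = 0.2500 s
robot in T_r: 0.7500·0.3000 = 0.2250 m
robot under decel: 0.7500²/(2·3.0000) = 0.0938 m
person approaches 1.2000·(0.3000+0.2500) = 0.6600 m
residual clearance needed = 0.1500+0.0250+0.0200 = 0.1950 m
sum ≈ 0.2250+0.0938+0.6600+0.1950 ≈ 1.1738 m = S ✓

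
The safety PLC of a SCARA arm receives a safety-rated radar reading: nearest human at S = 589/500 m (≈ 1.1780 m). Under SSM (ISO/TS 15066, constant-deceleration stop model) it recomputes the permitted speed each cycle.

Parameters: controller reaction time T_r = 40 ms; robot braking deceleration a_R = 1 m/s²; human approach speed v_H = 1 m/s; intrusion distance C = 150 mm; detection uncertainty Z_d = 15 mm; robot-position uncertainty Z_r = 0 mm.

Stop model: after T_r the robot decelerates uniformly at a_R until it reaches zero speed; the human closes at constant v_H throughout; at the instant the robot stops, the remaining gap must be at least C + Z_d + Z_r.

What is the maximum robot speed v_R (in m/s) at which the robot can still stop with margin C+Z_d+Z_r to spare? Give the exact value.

at the boundary: (1/2)·v² + (26/25)·v + (-973/1000) = 0
  disc = (26/25)² − 4·(1/2)·(-973/1000) = 7569/2500 ; √disc = 87/50
  v_R = (−(26/25) + 87/50) / (2·(1/2)) = 7/10 m/s
check:
T_s = v_R/a_R = (7/10)/1 = 0.7000 s
robot in T_r: 0.7000·0.0400 = 0.0280 m
robot covers 0.7000·0.7000 − ½·1.0000·0.7000² = 0.2450 m while stopping
person approaches 1.0000·(0.0400+0.7000) = 0.7400 m
residual clearance needed = 0.1500+0.0150+0.0000 = 0.1650 m
sum ≈ 0.0280+0.2450+0.7400+0.1650 ≈ 1.1780 m = S ✓

v_R_max = 7/10 m/s = 0.7000 m/s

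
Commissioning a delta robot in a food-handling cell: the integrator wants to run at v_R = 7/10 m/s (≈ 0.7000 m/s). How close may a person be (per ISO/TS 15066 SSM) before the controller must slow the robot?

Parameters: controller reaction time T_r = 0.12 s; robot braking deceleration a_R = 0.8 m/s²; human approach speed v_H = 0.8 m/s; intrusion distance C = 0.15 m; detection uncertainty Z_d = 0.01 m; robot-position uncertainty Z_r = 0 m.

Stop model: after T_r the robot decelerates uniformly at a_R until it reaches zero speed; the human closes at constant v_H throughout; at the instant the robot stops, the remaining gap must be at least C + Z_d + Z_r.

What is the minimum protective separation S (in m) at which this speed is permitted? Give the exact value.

braking lasts T_s = (7/10)/(4/5) = 0.8750 s
reaction-phase robot travel = 0.7000·0.1200 = 0.0840 m
robot under decel: 0.7000²/(2·0.8000) = 0.3063 m
person approaches 0.8000·(0.1200+0.8750) = 0.7960 m
C+Z_d+Z_r = 0.1500+0.0100+0.0000 = 0.1600 m
S_min ≈ 0.0840+0.3063+0.7960+0.1600  ⇒  S_min = 1077/800 m

S_min = 1077/800 m = 1.3462 m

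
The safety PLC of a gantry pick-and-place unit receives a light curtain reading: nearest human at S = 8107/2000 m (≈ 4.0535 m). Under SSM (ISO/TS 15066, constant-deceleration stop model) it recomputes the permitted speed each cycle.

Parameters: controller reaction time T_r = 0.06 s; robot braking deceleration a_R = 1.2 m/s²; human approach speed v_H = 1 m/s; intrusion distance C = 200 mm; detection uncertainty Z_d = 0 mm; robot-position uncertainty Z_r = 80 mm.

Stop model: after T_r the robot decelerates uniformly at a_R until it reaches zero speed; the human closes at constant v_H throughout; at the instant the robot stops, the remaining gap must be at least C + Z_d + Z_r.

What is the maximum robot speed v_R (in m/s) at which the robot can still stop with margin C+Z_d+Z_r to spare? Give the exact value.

v_R_max = 21/10 m/s = 2.1000 m/s

quadratic (5/12)·v² + (67/75)·v + (-7427/2000) = 0
  disc = (67/75)² − 4·(5/12)·(-7427/2000) = 628849/90000 ; √disc = 793/300
  v_R = (−(67/75) + 793/300) / (2·(5/12)) = 21/10 m/s
check:
T_s = v_R/a_R = (21/10)/(6/5) = 1.7500 s
reaction-phase robot travel = 2.1000·0.0600 = 0.1260 m
robot covers 2.1000·1.7500 − ½·1.2000·1.7500² = 1.8375 m while stopping
human over T_r+T_s: 1.0000·(0.0600+1.7500) = 1.8100 m
residual clearance needed = 0.2000+0.0000+0.0800 = 0.2800 m
sum ≈ 0.1260+1.8375+1.8100+0.2800 ≈ 4.0535 m = S ✓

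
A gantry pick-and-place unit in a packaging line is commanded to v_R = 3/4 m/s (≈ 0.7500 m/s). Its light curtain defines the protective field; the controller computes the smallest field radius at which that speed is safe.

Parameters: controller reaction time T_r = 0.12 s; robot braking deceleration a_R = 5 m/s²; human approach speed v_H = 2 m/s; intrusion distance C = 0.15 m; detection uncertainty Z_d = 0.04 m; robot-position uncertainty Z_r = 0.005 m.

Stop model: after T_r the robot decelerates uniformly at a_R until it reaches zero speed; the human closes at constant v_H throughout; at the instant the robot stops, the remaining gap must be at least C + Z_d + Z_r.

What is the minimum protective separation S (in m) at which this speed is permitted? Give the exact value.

S_min = 141/160 m = 0.8812 m

stop time T_s = (3/4)/5 = 0.1500 s
robot covers v_R·T_r = 0.7500·0.1200 = 0.0900 m before braking
braking distance = 0.7500²/(2·5.0000) = 0.0563 m
human over T_r+T_s: 2.0000·(0.1200+0.1500) = 0.5400 m
residual clearance needed = 0.1500+0.0400+0.0050 = 0.1950 m
S_min ≈ 0.0900+0.0563+0.5400+0.1950  ⇒  S_min = 141/160 m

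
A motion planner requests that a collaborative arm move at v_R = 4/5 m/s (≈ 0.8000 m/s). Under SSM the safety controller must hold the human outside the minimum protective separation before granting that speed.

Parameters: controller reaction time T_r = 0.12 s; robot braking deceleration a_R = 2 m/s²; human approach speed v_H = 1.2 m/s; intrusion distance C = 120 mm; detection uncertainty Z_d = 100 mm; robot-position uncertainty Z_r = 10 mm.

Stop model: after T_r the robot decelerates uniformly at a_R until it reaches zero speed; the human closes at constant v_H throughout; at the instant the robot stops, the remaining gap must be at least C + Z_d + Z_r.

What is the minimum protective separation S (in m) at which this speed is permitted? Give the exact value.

S_min = 111/100 m = 1.1100 m

stop time T_s = (4/5)/2 = 0.4000 s
robot covers v_R·T_r = 0.8000·0.1200 = 0.0960 m before braking
robot covers 0.8000·0.4000 − ½·2.0000·0.4000² = 0.1600 m while stopping
human over T_r+T_s: 1.2000·(0.1200+0.4000) = 0.6240 m
residual clearance needed = 0.1200+0.1000+0.0100 = 0.2300 m
S_min ≈ 0.0960+0.1600+0.6240+0.2300  ⇒  S_min = 111/100 m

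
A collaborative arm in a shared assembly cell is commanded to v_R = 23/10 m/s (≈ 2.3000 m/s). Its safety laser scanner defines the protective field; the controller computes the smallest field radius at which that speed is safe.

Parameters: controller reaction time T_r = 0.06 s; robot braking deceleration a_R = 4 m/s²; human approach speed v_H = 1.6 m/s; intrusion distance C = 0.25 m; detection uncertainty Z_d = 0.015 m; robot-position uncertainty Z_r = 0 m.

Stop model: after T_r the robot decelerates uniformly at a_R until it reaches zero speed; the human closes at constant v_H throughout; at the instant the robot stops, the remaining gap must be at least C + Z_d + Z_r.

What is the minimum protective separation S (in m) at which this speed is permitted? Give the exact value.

S_min = 8321/4000 m = 2.0802 m

stop time T_s = (23/10)/4 = 0.5750 s
robot covers v_R·T_r = 2.3000·0.0600 = 0.1380 m before braking
braking distance = 2.3000²/(2·4.0000) = 0.6613 m
human over T_r+T_s: 1.6000·(0.0600+0.5750) = 1.0160 m
margins: 0.2500+0.0150+0.0000 = 0.2650 m
S_min ≈ 0.1380+0.6613+1.0160+0.2650  ⇒  S_min = 8321/4000 m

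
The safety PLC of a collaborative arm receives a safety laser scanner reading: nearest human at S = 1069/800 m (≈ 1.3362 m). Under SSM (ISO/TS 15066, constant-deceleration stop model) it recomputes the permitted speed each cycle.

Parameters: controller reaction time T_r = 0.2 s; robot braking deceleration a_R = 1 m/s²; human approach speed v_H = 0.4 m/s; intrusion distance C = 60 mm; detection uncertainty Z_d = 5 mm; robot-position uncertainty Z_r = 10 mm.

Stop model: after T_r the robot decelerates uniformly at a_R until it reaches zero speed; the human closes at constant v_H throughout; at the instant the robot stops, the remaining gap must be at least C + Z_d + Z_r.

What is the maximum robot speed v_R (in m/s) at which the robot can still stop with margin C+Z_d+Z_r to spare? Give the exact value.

v_R_max = 21/20 m/s = 1.0500 m/s

quadratic (1/2)·v² + (3/5)·v + (-189/160) = 0
  disc = (3/5)² − 4·(1/2)·(-189/160) = 1089/400 ; √disc = 33/20
  v_R = (−(3/5) + 33/20) / (2·(1/2)) = 21/20 m/s
check:
braking lasts T_s = (21/20)/1 = 1.0500 s
robot covers v_R·T_r = 1.0500·0.2000 = 0.2100 m before braking
robot covers 1.0500·1.0500 − ½·1.0000·1.0500² = 0.5513 m while stopping
person approaches 0.4000·(0.2000+1.0500) = 0.5000 m
margins: 0.0600+0.0050+0.0100 = 0.0750 m
sum ≈ 0.2100+0.5513+0.5000+0.0750 ≈ 1.3362 m = S ✓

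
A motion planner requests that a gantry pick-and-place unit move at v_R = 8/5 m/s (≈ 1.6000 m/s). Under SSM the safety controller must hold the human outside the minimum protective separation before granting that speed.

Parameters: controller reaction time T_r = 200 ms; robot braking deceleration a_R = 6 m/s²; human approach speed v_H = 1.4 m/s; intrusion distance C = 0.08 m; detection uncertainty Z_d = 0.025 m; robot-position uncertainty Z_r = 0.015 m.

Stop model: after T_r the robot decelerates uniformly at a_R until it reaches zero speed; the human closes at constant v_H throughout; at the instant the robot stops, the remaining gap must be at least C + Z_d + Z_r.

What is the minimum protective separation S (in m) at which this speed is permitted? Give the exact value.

T_s = v_R/a_R = (8/5)/6 = 0.2667 s
robot in T_r: 1.6000·0.2000 = 0.3200 m
robot covers 1.6000·0.2667 − ½·6.0000·0.2667² = 0.2133 m while stopping
human closes 1.4000·0.4667 = 0.6533 m
residual clearance needed = 0.0800+0.0250+0.0150 = 0.1200 m
S_min ≈ 0.3200+0.2133+0.6533+0.1200  ⇒  S_min = 98/75 m

S_min = 98/75 m = 1.3067 m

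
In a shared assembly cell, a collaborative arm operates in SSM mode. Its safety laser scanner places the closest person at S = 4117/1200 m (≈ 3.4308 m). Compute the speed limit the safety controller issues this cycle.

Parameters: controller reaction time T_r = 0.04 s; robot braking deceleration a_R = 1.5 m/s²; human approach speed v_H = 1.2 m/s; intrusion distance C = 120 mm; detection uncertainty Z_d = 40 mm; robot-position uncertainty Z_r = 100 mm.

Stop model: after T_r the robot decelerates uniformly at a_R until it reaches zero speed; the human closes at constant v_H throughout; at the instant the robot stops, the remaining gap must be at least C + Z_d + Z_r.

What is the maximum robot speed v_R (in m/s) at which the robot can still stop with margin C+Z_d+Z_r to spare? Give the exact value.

v_R_max = 41/20 m/s = 2.0500 m/s

quadratic (1/3)·v² + (21/25)·v + (-18737/6000) = 0
  disc = (21/25)² − 4·(1/3)·(-18737/6000) = 109561/22500 ; √disc = 331/150
  v_R = (−(21/25) + 331/150) / (2·(1/3)) = 41/20 m/s
check:
stop time T_s = (41/20)/(3/2) = 1.3667 s
robot in T_r: 2.0500·0.0400 = 0.0820 m
robot under decel: 2.0500²/(2·1.5000) = 1.4008 m
human over T_r+T_s: 1.2000·(0.0400+1.3667) = 1.6880 m
C+Z_d+Z_r = 0.1200+0.0400+0.1000 = 0.2600 m
sum ≈ 0.0820+1.4008+1.6880+0.2600 ≈ 3.4308 m = S ✓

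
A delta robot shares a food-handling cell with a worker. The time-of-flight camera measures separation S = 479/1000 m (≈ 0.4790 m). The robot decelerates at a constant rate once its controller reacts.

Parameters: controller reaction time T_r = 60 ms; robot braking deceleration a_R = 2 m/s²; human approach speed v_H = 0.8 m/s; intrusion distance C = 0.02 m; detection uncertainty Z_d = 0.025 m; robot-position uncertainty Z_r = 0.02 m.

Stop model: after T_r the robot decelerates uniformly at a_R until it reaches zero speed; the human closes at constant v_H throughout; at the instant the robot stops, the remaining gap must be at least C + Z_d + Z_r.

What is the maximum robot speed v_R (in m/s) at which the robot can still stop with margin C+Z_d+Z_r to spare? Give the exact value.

v_R_max = 3/5 m/s = 0.6000 m/s

quadratic (1/4)·v² + (23/50)·v + (-183/500) = 0
  disc = (23/50)² − 4·(1/4)·(-183/500) = 361/625 ; √disc = 19/25
  v_R = (−(23/50) + 19/25) / (2·(1/4)) = 3/5 m/s
check:
braking lasts T_s = (3/5)/2 = 0.3000 s
robot in T_r: 0.6000·0.0600 = 0.0360 m
robot covers 0.6000·0.3000 − ½·2.0000·0.3000² = 0.0900 m while stopping
human over T_r+T_s: 0.8000·(0.0600+0.3000) = 0.2880 m
C+Z_d+Z_r = 0.0200+0.0250+0.0200 = 0.0650 m
sum ≈ 0.0360+0.0900+0.2880+0.0650 ≈ 0.4790 m = S ✓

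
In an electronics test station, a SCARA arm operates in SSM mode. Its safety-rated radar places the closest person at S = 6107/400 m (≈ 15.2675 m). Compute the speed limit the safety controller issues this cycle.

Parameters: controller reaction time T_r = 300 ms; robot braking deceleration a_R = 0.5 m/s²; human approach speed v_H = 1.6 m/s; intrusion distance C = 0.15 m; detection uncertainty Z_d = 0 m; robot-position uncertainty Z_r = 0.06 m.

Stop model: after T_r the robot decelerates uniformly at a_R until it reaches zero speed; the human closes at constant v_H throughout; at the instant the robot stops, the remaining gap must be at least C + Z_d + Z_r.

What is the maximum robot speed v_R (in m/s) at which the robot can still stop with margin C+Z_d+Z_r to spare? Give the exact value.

v_R_max = 49/20 m/s = 2.4500 m/s

at the boundary: (1)·v² + (7/2)·v + (-5831/400) = 0
  disc = (7/2)² − 4·(1)·(-5831/400) = 1764/25 ; √disc = 42/5
  v_R = (−(7/2) + 42/5) / (2·(1)) = 49/20 m/s
check:
stop time T_s = (49/20)/(1/2) = 4.9000 s
robot in T_r: 2.4500·0.3000 = 0.7350 m
robot under decel: 2.4500²/(2·0.5000) = 6.0025 m
person approaches 1.6000·(0.3000+4.9000) = 8.3200 m
margins: 0.1500+0.0000+0.0600 = 0.2100 m
sum ≈ 0.7350+6.0025+8.3200+0.2100 ≈ 15.2675 m = S ✓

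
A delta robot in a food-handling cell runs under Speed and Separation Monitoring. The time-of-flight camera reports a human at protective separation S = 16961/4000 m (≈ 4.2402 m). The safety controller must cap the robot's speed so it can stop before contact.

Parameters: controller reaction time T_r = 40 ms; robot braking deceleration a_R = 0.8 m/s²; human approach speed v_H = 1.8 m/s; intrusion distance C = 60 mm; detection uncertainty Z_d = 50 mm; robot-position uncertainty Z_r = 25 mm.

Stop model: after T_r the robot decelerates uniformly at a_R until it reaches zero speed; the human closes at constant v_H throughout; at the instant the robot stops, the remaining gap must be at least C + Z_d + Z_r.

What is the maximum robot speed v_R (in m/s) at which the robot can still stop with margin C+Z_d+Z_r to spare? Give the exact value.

v_R_max = 13/10 m/s = 1.3000 m/s

collect terms ⇒ (5/8)·v_R² + (229/100)·v_R + (-16133/4000) = 0
  disc = (229/100)² − 4·(5/8)·(-16133/4000) = 613089/40000 ; √disc = 783/200
  v_R = (−(229/100) + 783/200) / (2·(5/8)) = 13/10 m/s
check:
braking lasts T_s = (13/10)/(4/5) = 1.6250 s
robot covers v_R·T_r = 1.3000·0.0400 = 0.0520 m before braking
braking distance = 1.3000²/(2·0.8000) = 1.0562 m
human over T_r+T_s: 1.8000·(0.0400+1.6250) = 2.9970 m
residual clearance needed = 0.0600+0.0500+0.0250 = 0.1350 m
sum ≈ 0.0520+1.0562+2.9970+0.1350 ≈ 4.2402 m = S ✓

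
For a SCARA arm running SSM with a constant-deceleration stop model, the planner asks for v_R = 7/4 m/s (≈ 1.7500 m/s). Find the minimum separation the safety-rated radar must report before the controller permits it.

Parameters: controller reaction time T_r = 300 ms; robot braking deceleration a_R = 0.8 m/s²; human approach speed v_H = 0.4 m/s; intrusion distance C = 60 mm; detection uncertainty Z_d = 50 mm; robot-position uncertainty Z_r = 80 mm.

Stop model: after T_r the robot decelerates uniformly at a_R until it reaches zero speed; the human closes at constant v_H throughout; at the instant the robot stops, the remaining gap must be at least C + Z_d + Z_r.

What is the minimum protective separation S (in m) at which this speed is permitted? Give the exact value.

S_min = 11597/3200 m = 3.6241 m

braking lasts T_s = (7/4)/(4/5) = 2.1875 s
robot in T_r: 1.7500·0.3000 = 0.5250 m
robot under decel: 1.7500²/(2·0.8000) = 1.9141 m
person approaches 0.4000·(0.3000+2.1875) = 0.9950 m
residual clearance needed = 0.0600+0.0500+0.0800 = 0.1900 m
S_min ≈ 0.5250+1.9141+0.9950+0.1900  ⇒  S_min = 11597/3200 m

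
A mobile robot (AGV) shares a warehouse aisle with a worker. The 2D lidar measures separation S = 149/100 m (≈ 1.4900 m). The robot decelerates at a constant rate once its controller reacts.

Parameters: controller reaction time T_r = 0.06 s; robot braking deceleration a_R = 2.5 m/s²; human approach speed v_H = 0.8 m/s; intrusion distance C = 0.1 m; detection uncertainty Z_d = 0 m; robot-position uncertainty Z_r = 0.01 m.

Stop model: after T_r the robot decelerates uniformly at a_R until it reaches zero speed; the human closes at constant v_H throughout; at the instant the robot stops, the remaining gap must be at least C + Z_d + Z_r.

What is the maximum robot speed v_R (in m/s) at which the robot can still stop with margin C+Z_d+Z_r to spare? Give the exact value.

v_R_max = 9/5 m/s = 1.8000 m/s

quadratic (1/5)·v² + (19/50)·v + (-333/250) = 0
  disc = (19/50)² − 4·(1/5)·(-333/250) = 121/100 ; √disc = 11/10
  v_R = (−(19/50) + 11/10) / (2·(1/5)) = 9/5 m/s
check:
T_s = v_R/a_R = (9/5)/(5/2) = 0.7200 s
robot in T_r: 1.8000·0.0600 = 0.1080 m
braking distance = 1.8000²/(2·2.5000) = 0.6480 m
person approaches 0.8000·(0.0600+0.7200) = 0.6240 m
C+Z_d+Z_r = 0.1000+0.0000+0.0100 = 0.1100 m
sum ≈ 0.1080+0.6480+0.6240+0.1100 ≈ 1.4900 m = S ✓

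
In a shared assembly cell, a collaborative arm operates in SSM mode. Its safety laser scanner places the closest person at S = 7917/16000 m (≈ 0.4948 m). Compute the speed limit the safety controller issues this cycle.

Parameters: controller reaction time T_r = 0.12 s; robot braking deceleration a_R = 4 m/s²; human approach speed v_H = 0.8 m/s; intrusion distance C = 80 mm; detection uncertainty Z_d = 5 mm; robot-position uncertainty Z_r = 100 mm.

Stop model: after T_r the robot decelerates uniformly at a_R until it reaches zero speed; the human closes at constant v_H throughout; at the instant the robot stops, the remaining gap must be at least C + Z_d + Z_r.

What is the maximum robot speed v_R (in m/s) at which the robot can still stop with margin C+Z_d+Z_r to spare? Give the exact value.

v_R_max = 11/20 m/s = 0.5500 m/s

at the boundary: (1/8)·v² + (8/25)·v + (-3421/16000) = 0
  disc = (8/25)² − 4·(1/8)·(-3421/16000) = 33489/160000 ; √disc = 183/400
  v_R = (−(8/25) + 183/400) / (2·(1/8)) = 11/20 m/s
check:
T_s = v_R/a_R = (11/20)/4 = 0.1375 s
robot in T_r: 0.5500·0.1200 = 0.0660 m
braking distance = 0.5500²/(2·4.0000) = 0.0378 m
human over T_r+T_s: 0.8000·(0.1200+0.1375) = 0.2060 m
C+Z_d+Z_r = 0.0800+0.0050+0.1000 = 0.1850 m
sum ≈ 0.0660+0.0378+0.2060+0.1850 ≈ 0.4948 m = S ✓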